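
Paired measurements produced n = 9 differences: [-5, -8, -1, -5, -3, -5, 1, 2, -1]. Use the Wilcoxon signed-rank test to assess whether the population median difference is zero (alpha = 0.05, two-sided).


Step 1: Drop any zero differences (none here) and take |d_i|.
|d| = [5, 8, 1, 5, 3, 5, 1, 2, 1]
Step 2: Midrank |d_i| (ties get averaged ranks).
ranks: |5|->7, |8|->9, |1|->2, |5|->7, |3|->5, |5|->7, |1|->2, |2|->4, |1|->2
Step 3: Attach original signs; sum ranks with positive sign and with negative sign.
W+ = 2 + 4 = 6
W- = 7 + 9 + 2 + 7 + 5 + 7 + 2 = 39
(Check: W+ + W- = 45 should equal n(n+1)/2 = 45.)
Step 4: Test statistic W = min(W+, W-) = 6.
Step 5: Ties in |d|, so use the tie-corrected normal approximation.
        E[W] = n(n+1)/4 = 9*10/4 = 22.5.
        Tie groups: |d|=1 (t=3), |d|=5 (t=3); sum(t^3 - t) = 48.
        Var[W] = n(n+1)(2n+1)/24 - sum(t^3-t)/48 = 1710/24 - 48/48 = 70.25.
        z = (W - E[W]) / sqrt(Var[W]) = (6 - 22.5) / 8.3815 = -1.9686.
        Two-sided p = 2*Phi(z) = 0.048997.
Step 6: alpha = 0.05. reject H0.

W+ = 6, W- = 39, W = min = 6, p = 0.048997, reject H0.


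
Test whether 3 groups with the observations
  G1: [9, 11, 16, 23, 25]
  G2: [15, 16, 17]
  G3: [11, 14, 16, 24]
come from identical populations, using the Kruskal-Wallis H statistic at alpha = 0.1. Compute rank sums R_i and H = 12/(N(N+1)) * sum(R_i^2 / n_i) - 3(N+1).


Step 1: Combine all N = 12 observations and assign midranks.
sorted (value, group, rank): (9,G1,1), (11,G1,2.5), (11,G3,2.5), (14,G3,4), (15,G2,5), (16,G1,7), (16,G2,7), (16,G3,7), (17,G2,9), (23,G1,10), (24,G3,11), (25,G1,12)
Step 2: Sum ranks within each group.
R_1 = 32.5 (n_1 = 5)
R_2 = 21 (n_2 = 3)
R_3 = 24.5 (n_3 = 4)
Step 3: H = 12/(N(N+1)) * sum(R_i^2/n_i) - 3(N+1)
     = 12/(12*13) * (32.5^2/5 + 21^2/3 + 24.5^2/4) - 3*13
     = 0.076923 * 508.312 - 39
     = 0.100962.
Step 4: Ties present; correction factor C = 1 - 30/(12^3 - 12) = 0.982517. Corrected H = 0.100962 / 0.982517 = 0.102758.
Step 5: Under H0, H ~ chi^2(2); p-value = 0.949919.
Step 6: alpha = 0.1. fail to reject H0.

H = 0.1028, df = 2, p = 0.949919, fail to reject H0.


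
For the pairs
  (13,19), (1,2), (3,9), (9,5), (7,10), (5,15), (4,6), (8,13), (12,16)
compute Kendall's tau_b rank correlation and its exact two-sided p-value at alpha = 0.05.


Step 1: Enumerate the 36 unordered pairs (i,j) with i<j and classify each by sign(x_j-x_i) * sign(y_j-y_i).
  (1,2):dx=-12,dy=-17->C; (1,3):dx=-10,dy=-10->C; (1,4):dx=-4,dy=-14->C; (1,5):dx=-6,dy=-9->C
  (1,6):dx=-8,dy=-4->C; (1,7):dx=-9,dy=-13->C; (1,8):dx=-5,dy=-6->C; (1,9):dx=-1,dy=-3->C
  (2,3):dx=+2,dy=+7->C; (2,4):dx=+8,dy=+3->C; (2,5):dx=+6,dy=+8->C; (2,6):dx=+4,dy=+13->C
  (2,7):dx=+3,dy=+4->C; (2,8):dx=+7,dy=+11->C; (2,9):dx=+11,dy=+14->C; (3,4):dx=+6,dy=-4->D
  (3,5):dx=+4,dy=+1->C; (3,6):dx=+2,dy=+6->C; (3,7):dx=+1,dy=-3->D; (3,8):dx=+5,dy=+4->C
  (3,9):dx=+9,dy=+7->C; (4,5):dx=-2,dy=+5->D; (4,6):dx=-4,dy=+10->D; (4,7):dx=-5,dy=+1->D
  (4,8):dx=-1,dy=+8->D; (4,9):dx=+3,dy=+11->C; (5,6):dx=-2,dy=+5->D; (5,7):dx=-3,dy=-4->C
  (5,8):dx=+1,dy=+3->C; (5,9):dx=+5,dy=+6->C; (6,7):dx=-1,dy=-9->C; (6,8):dx=+3,dy=-2->D
  (6,9):dx=+7,dy=+1->C; (7,8):dx=+4,dy=+7->C; (7,9):dx=+8,dy=+10->C; (8,9):dx=+4,dy=+3->C
Step 2: C = 28, D = 8, total pairs = 36.
Step 3: tau = (C - D)/(n(n-1)/2) = (28 - 8)/36 = 0.555556.
Step 4: Exact two-sided p-value (enumerate n! = 362880 permutations of y under H0): p = 0.044615.
Step 5: alpha = 0.05. reject H0.

tau_b = 0.5556 (C=28, D=8), p = 0.044615, reject H0.


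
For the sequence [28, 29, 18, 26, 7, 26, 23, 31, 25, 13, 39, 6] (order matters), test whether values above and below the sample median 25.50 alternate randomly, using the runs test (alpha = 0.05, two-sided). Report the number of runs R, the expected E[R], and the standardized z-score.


Step 1: Compute median = 25.50; label A = above, B = below.
Labels in order: AABABABABBAB  (n_A = 6, n_B = 6)
Step 2: Count runs R = 10.
Step 3: Under H0 (random ordering), E[R] = 2*n_A*n_B/(n_A+n_B) + 1 = 2*6*6/12 + 1 = 7.0000.
        Var[R] = 2*n_A*n_B*(2*n_A*n_B - n_A - n_B) / ((n_A+n_B)^2 * (n_A+n_B-1)) = 4320/1584 = 2.7273.
        SD[R] = 1.6514.
Step 4: Continuity-corrected z = (R - 0.5 - E[R]) / SD[R] = (10 - 0.5 - 7.0000) / 1.6514 = 1.5138.
Step 5: Two-sided p-value via normal approximation = 2*(1 - Phi(|z|)) = 0.130070.
Step 6: alpha = 0.05. fail to reject H0.

R = 10, z = 1.5138, p = 0.130070, fail to reject H0.


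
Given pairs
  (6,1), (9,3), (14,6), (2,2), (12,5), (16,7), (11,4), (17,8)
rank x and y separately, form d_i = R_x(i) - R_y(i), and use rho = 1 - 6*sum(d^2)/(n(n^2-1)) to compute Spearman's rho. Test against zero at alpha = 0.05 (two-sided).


Step 1: Rank x and y separately (midranks; no ties here).
rank(x): 6->2, 9->3, 14->6, 2->1, 12->5, 16->7, 11->4, 17->8
rank(y): 1->1, 3->3, 6->6, 2->2, 5->5, 7->7, 4->4, 8->8
Step 2: d_i = R_x(i) - R_y(i); compute d_i^2.
  (2-1)^2=1, (3-3)^2=0, (6-6)^2=0, (1-2)^2=1, (5-5)^2=0, (7-7)^2=0, (4-4)^2=0, (8-8)^2=0
sum(d^2) = 2.
Step 3: rho = 1 - 6*2 / (8*(8^2 - 1)) = 1 - 12/504 = 0.976190.
Step 4: Under H0, t = rho * sqrt((n-2)/(1-rho^2)) = 11.0235 ~ t(6).
Step 5: Two-sided p-value from the t-distribution with 6 df = 0.000033.
Step 6: alpha = 0.05. reject H0.

rho = 0.9762, p = 0.000033, reject H0 at alpha = 0.05.


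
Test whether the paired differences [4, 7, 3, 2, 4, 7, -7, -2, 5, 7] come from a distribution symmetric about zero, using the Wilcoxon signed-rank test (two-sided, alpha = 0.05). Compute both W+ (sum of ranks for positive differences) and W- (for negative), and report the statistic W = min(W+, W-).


Step 1: Drop any zero differences (none here) and take |d_i|.
|d| = [4, 7, 3, 2, 4, 7, 7, 2, 5, 7]
Step 2: Midrank |d_i| (ties get averaged ranks).
ranks: |4|->4.5, |7|->8.5, |3|->3, |2|->1.5, |4|->4.5, |7|->8.5, |7|->8.5, |2|->1.5, |5|->6, |7|->8.5
Step 3: Attach original signs; sum ranks with positive sign and with negative sign.
W+ = 4.5 + 8.5 + 3 + 1.5 + 4.5 + 8.5 + 6 + 8.5 = 45
W- = 8.5 + 1.5 = 10
(Check: W+ + W- = 55 should equal n(n+1)/2 = 55.)
Step 4: Test statistic W = min(W+, W-) = 10.
Step 5: Ties in |d|, so use the tie-corrected normal approximation.
        E[W] = n(n+1)/4 = 10*11/4 = 27.5.
        Tie groups: |d|=2 (t=2), |d|=4 (t=2), |d|=7 (t=4); sum(t^3 - t) = 72.
        Var[W] = n(n+1)(2n+1)/24 - sum(t^3-t)/48 = 2310/24 - 72/48 = 94.75.
        z = (W - E[W]) / sqrt(Var[W]) = (10 - 27.5) / 9.7340 = -1.7978.
        Two-sided p = 2*Phi(z) = 0.072204.
Step 6: alpha = 0.05. fail to reject H0.

W+ = 45, W- = 10, W = min = 10, p = 0.072204, fail to reject H0.


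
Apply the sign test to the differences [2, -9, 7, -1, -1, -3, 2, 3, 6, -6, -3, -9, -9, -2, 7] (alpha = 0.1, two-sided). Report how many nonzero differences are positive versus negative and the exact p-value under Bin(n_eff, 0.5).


Step 1: Discard zero differences. Original n = 15; n_eff = number of nonzero differences = 15.
Nonzero differences (with sign): +2, -9, +7, -1, -1, -3, +2, +3, +6, -6, -3, -9, -9, -2, +7
Step 2: Count signs: positive = 6, negative = 9.
Step 3: Under H0: P(positive) = 0.5, so the number of positives S ~ Bin(15, 0.5).
Step 4: Two-sided exact p-value = sum of Bin(15,0.5) probabilities at or below the observed probability = 0.607239.
Step 5: alpha = 0.1. fail to reject H0.

n_eff = 15, pos = 6, neg = 9, p = 0.607239, fail to reject H0.


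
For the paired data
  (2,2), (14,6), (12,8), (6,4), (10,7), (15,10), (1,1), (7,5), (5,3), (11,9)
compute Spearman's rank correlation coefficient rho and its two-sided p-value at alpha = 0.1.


Step 1: Rank x and y separately (midranks; no ties here).
rank(x): 2->2, 14->9, 12->8, 6->4, 10->6, 15->10, 1->1, 7->5, 5->3, 11->7
rank(y): 2->2, 6->6, 8->8, 4->4, 7->7, 10->10, 1->1, 5->5, 3->3, 9->9
Step 2: d_i = R_x(i) - R_y(i); compute d_i^2.
  (2-2)^2=0, (9-6)^2=9, (8-8)^2=0, (4-4)^2=0, (6-7)^2=1, (10-10)^2=0, (1-1)^2=0, (5-5)^2=0, (3-3)^2=0, (7-9)^2=4
sum(d^2) = 14.
Step 3: rho = 1 - 6*14 / (10*(10^2 - 1)) = 1 - 84/990 = 0.915152.
Step 4: Under H0, t = rho * sqrt((n-2)/(1-rho^2)) = 6.4212 ~ t(8).
Step 5: Two-sided p-value from the t-distribution with 8 df = 0.000204.
Step 6: alpha = 0.1. reject H0.

rho = 0.9152, p = 0.000204, reject H0 at alpha = 0.1.


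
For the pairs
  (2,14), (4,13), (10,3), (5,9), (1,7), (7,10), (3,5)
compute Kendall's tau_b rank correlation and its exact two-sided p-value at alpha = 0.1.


Step 1: Enumerate the 21 unordered pairs (i,j) with i<j and classify each by sign(x_j-x_i) * sign(y_j-y_i).
  (1,2):dx=+2,dy=-1->D; (1,3):dx=+8,dy=-11->D; (1,4):dx=+3,dy=-5->D; (1,5):dx=-1,dy=-7->C
  (1,6):dx=+5,dy=-4->D; (1,7):dx=+1,dy=-9->D; (2,3):dx=+6,dy=-10->D; (2,4):dx=+1,dy=-4->D
  (2,5):dx=-3,dy=-6->C; (2,6):dx=+3,dy=-3->D; (2,7):dx=-1,dy=-8->C; (3,4):dx=-5,dy=+6->D
  (3,5):dx=-9,dy=+4->D; (3,6):dx=-3,dy=+7->D; (3,7):dx=-7,dy=+2->D; (4,5):dx=-4,dy=-2->C
  (4,6):dx=+2,dy=+1->C; (4,7):dx=-2,dy=-4->C; (5,6):dx=+6,dy=+3->C; (5,7):dx=+2,dy=-2->D
  (6,7):dx=-4,dy=-5->C
Step 2: C = 8, D = 13, total pairs = 21.
Step 3: tau = (C - D)/(n(n-1)/2) = (8 - 13)/21 = -0.238095.
Step 4: Exact two-sided p-value (enumerate n! = 5040 permutations of y under H0): p = 0.561905.
Step 5: alpha = 0.1. fail to reject H0.

tau_b = -0.2381 (C=8, D=13), p = 0.561905, fail to reject H0.


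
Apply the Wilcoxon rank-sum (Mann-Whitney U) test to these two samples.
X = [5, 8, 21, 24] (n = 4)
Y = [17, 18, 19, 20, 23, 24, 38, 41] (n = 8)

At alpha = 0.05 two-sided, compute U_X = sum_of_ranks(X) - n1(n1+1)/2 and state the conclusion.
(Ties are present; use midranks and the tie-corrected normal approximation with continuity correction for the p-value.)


Step 1: Combine and sort all 12 observations; assign midranks.
sorted (value, group): (5,X), (8,X), (17,Y), (18,Y), (19,Y), (20,Y), (21,X), (23,Y), (24,X), (24,Y), (38,Y), (41,Y)
ranks: 5->1, 8->2, 17->3, 18->4, 19->5, 20->6, 21->7, 23->8, 24->9.5, 24->9.5, 38->11, 41->12
Step 2: Rank sum for X: R1 = 1 + 2 + 7 + 9.5 = 19.5.
Step 3: U_X = R1 - n1(n1+1)/2 = 19.5 - 4*5/2 = 19.5 - 10 = 9.5.
       U_Y = n1*n2 - U_X = 32 - 9.5 = 22.5.
Step 4: Ties are present, so use the tie-corrected normal approximation (with continuity correction) for the p-value.
Step 5: p-value = 0.307332; compare to alpha = 0.05. fail to reject H0.

U_X = 9.5, p = 0.307332, fail to reject H0 at alpha = 0.05.


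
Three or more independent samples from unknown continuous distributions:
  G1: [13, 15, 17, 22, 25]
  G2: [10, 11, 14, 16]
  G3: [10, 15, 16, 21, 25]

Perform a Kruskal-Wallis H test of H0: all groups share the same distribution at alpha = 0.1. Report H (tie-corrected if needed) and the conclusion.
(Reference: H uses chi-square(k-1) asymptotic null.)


Step 1: Combine all N = 14 observations and assign midranks.
sorted (value, group, rank): (10,G2,1.5), (10,G3,1.5), (11,G2,3), (13,G1,4), (14,G2,5), (15,G1,6.5), (15,G3,6.5), (16,G2,8.5), (16,G3,8.5), (17,G1,10), (21,G3,11), (22,G1,12), (25,G1,13.5), (25,G3,13.5)
Step 2: Sum ranks within each group.
R_1 = 46 (n_1 = 5)
R_2 = 18 (n_2 = 4)
R_3 = 41 (n_3 = 5)
Step 3: H = 12/(N(N+1)) * sum(R_i^2/n_i) - 3(N+1)
     = 12/(14*15) * (46^2/5 + 18^2/4 + 41^2/5) - 3*15
     = 0.057143 * 840.4 - 45
     = 3.022857.
Step 4: Ties present; correction factor C = 1 - 24/(14^3 - 14) = 0.991209. Corrected H = 3.022857 / 0.991209 = 3.049667.
Step 5: Under H0, H ~ chi^2(2); p-value = 0.217657.
Step 6: alpha = 0.1. fail to reject H0.

H = 3.0497, df = 2, p = 0.217657, fail to reject H0.


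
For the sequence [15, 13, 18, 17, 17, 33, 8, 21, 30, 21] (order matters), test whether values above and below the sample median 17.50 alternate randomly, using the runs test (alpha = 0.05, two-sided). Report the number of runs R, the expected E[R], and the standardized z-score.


Step 1: Compute median = 17.50; label A = above, B = below.
Labels in order: BBABBABAAA  (n_A = 5, n_B = 5)
Step 2: Count runs R = 6.
Step 3: Under H0 (random ordering), E[R] = 2*n_A*n_B/(n_A+n_B) + 1 = 2*5*5/10 + 1 = 6.0000.
        Var[R] = 2*n_A*n_B*(2*n_A*n_B - n_A - n_B) / ((n_A+n_B)^2 * (n_A+n_B-1)) = 2000/900 = 2.2222.
        SD[R] = 1.4907.
Step 4: R = E[R], so z = 0 with no continuity correction.
Step 5: Two-sided p-value via normal approximation = 2*(1 - Phi(|z|)) = 1.000000.
Step 6: alpha = 0.05. fail to reject H0.

R = 6, z = 0.0000, p = 1.000000, fail to reject H0.


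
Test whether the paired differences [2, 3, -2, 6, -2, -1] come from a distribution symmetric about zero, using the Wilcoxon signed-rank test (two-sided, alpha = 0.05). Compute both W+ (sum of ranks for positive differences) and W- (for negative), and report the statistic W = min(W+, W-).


Step 1: Drop any zero differences (none here) and take |d_i|.
|d| = [2, 3, 2, 6, 2, 1]
Step 2: Midrank |d_i| (ties get averaged ranks).
ranks: |2|->3, |3|->5, |2|->3, |6|->6, |2|->3, |1|->1
Step 3: Attach original signs; sum ranks with positive sign and with negative sign.
W+ = 3 + 5 + 6 = 14
W- = 3 + 3 + 1 = 7
(Check: W+ + W- = 21 should equal n(n+1)/2 = 21.)
Step 4: Test statistic W = min(W+, W-) = 7.
Step 5: Ties in |d|, so use the tie-corrected normal approximation.
        E[W] = n(n+1)/4 = 6*7/4 = 10.5.
        Tie groups: |d|=2 (t=3); sum(t^3 - t) = 24.
        Var[W] = n(n+1)(2n+1)/24 - sum(t^3-t)/48 = 546/24 - 24/48 = 22.25.
        z = (W - E[W]) / sqrt(Var[W]) = (7 - 10.5) / 4.7170 = -0.7420.
        Two-sided p = 2*Phi(z) = 0.458088.
Step 6: alpha = 0.05. fail to reject H0.

W+ = 14, W- = 7, W = min = 7, p = 0.458088, fail to reject H0.


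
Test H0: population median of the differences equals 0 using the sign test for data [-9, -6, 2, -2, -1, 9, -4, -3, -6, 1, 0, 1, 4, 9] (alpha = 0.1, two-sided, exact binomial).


Step 1: Discard zero differences. Original n = 14; n_eff = number of nonzero differences = 13.
Nonzero differences (with sign): -9, -6, +2, -2, -1, +9, -4, -3, -6, +1, +1, +4, +9
Step 2: Count signs: positive = 6, negative = 7.
Step 3: Under H0: P(positive) = 0.5, so the number of positives S ~ Bin(13, 0.5).
Step 4: Two-sided exact p-value = sum of Bin(13,0.5) probabilities at or below the observed probability = 1.000000.
Step 5: alpha = 0.1. fail to reject H0.

n_eff = 13, pos = 6, neg = 7, p = 1.000000, fail to reject H0.


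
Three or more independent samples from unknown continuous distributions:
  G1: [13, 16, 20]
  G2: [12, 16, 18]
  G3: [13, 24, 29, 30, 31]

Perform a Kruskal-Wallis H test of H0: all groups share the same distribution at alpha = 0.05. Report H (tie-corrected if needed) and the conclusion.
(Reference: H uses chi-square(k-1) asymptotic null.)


Step 1: Combine all N = 11 observations and assign midranks.
sorted (value, group, rank): (12,G2,1), (13,G1,2.5), (13,G3,2.5), (16,G1,4.5), (16,G2,4.5), (18,G2,6), (20,G1,7), (24,G3,8), (29,G3,9), (30,G3,10), (31,G3,11)
Step 2: Sum ranks within each group.
R_1 = 14 (n_1 = 3)
R_2 = 11.5 (n_2 = 3)
R_3 = 40.5 (n_3 = 5)
Step 3: H = 12/(N(N+1)) * sum(R_i^2/n_i) - 3(N+1)
     = 12/(11*12) * (14^2/3 + 11.5^2/3 + 40.5^2/5) - 3*12
     = 0.090909 * 437.467 - 36
     = 3.769697.
Step 4: Ties present; correction factor C = 1 - 12/(11^3 - 11) = 0.990909. Corrected H = 3.769697 / 0.990909 = 3.804281.
Step 5: Under H0, H ~ chi^2(2); p-value = 0.149249.
Step 6: alpha = 0.05. fail to reject H0.

H = 3.8043, df = 2, p = 0.149249, fail to reject H0.


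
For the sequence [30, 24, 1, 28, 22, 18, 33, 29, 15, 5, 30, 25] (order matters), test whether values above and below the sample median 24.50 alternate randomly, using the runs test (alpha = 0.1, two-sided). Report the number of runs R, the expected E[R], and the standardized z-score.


Step 1: Compute median = 24.50; label A = above, B = below.
Labels in order: ABBABBAABBAA  (n_A = 6, n_B = 6)
Step 2: Count runs R = 7.
Step 3: Under H0 (random ordering), E[R] = 2*n_A*n_B/(n_A+n_B) + 1 = 2*6*6/12 + 1 = 7.0000.
        Var[R] = 2*n_A*n_B*(2*n_A*n_B - n_A - n_B) / ((n_A+n_B)^2 * (n_A+n_B-1)) = 4320/1584 = 2.7273.
        SD[R] = 1.6514.
Step 4: R = E[R], so z = 0 with no continuity correction.
Step 5: Two-sided p-value via normal approximation = 2*(1 - Phi(|z|)) = 1.000000.
Step 6: alpha = 0.1. fail to reject H0.

R = 7, z = 0.0000, p = 1.000000, fail to reject H0.


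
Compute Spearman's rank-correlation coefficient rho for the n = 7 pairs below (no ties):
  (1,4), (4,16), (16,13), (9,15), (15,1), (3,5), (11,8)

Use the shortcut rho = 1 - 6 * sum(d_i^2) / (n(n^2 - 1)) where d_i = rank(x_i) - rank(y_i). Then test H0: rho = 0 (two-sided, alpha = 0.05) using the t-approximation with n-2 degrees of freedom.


Step 1: Rank x and y separately (midranks; no ties here).
rank(x): 1->1, 4->3, 16->7, 9->4, 15->6, 3->2, 11->5
rank(y): 4->2, 16->7, 13->5, 15->6, 1->1, 5->3, 8->4
Step 2: d_i = R_x(i) - R_y(i); compute d_i^2.
  (1-2)^2=1, (3-7)^2=16, (7-5)^2=4, (4-6)^2=4, (6-1)^2=25, (2-3)^2=1, (5-4)^2=1
sum(d^2) = 52.
Step 3: rho = 1 - 6*52 / (7*(7^2 - 1)) = 1 - 312/336 = 0.071429.
Step 4: Under H0, t = rho * sqrt((n-2)/(1-rho^2)) = 0.1601 ~ t(5).
Step 5: Two-sided p-value from the t-distribution with 5 df = 0.879048.
Step 6: alpha = 0.05. fail to reject H0.

rho = 0.0714, p = 0.879048, fail to reject H0 at alpha = 0.05.


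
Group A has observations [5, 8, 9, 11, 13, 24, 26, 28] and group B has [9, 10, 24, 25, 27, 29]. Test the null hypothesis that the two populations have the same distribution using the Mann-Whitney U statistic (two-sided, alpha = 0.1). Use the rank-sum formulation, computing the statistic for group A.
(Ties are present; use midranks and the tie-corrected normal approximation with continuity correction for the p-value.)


Step 1: Combine and sort all 14 observations; assign midranks.
sorted (value, group): (5,X), (8,X), (9,X), (9,Y), (10,Y), (11,X), (13,X), (24,X), (24,Y), (25,Y), (26,X), (27,Y), (28,X), (29,Y)
ranks: 5->1, 8->2, 9->3.5, 9->3.5, 10->5, 11->6, 13->7, 24->8.5, 24->8.5, 25->10, 26->11, 27->12, 28->13, 29->14
Step 2: Rank sum for X: R1 = 1 + 2 + 3.5 + 6 + 7 + 8.5 + 11 + 13 = 52.
Step 3: U_X = R1 - n1(n1+1)/2 = 52 - 8*9/2 = 52 - 36 = 16.
       U_Y = n1*n2 - U_X = 48 - 16 = 32.
Step 4: Ties are present, so use the tie-corrected normal approximation (with continuity correction) for the p-value.
Step 5: p-value = 0.331857; compare to alpha = 0.1. fail to reject H0.

U_X = 16, p = 0.331857, fail to reject H0 at alpha = 0.1.


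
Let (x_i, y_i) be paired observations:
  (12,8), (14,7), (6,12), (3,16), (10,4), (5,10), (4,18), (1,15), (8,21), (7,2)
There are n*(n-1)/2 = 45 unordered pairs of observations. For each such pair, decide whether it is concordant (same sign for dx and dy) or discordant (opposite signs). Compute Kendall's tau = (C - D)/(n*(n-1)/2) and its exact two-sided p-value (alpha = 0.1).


Step 1: Enumerate the 45 unordered pairs (i,j) with i<j and classify each by sign(x_j-x_i) * sign(y_j-y_i).
  (1,2):dx=+2,dy=-1->D; (1,3):dx=-6,dy=+4->D; (1,4):dx=-9,dy=+8->D; (1,5):dx=-2,dy=-4->C
  (1,6):dx=-7,dy=+2->D; (1,7):dx=-8,dy=+10->D; (1,8):dx=-11,dy=+7->D; (1,9):dx=-4,dy=+13->D
  (1,10):dx=-5,dy=-6->C; (2,3):dx=-8,dy=+5->D; (2,4):dx=-11,dy=+9->D; (2,5):dx=-4,dy=-3->C
  (2,6):dx=-9,dy=+3->D; (2,7):dx=-10,dy=+11->D; (2,8):dx=-13,dy=+8->D; (2,9):dx=-6,dy=+14->D
  (2,10):dx=-7,dy=-5->C; (3,4):dx=-3,dy=+4->D; (3,5):dx=+4,dy=-8->D; (3,6):dx=-1,dy=-2->C
  (3,7):dx=-2,dy=+6->D; (3,8):dx=-5,dy=+3->D; (3,9):dx=+2,dy=+9->C; (3,10):dx=+1,dy=-10->D
  (4,5):dx=+7,dy=-12->D; (4,6):dx=+2,dy=-6->D; (4,7):dx=+1,dy=+2->C; (4,8):dx=-2,dy=-1->C
  (4,9):dx=+5,dy=+5->C; (4,10):dx=+4,dy=-14->D; (5,6):dx=-5,dy=+6->D; (5,7):dx=-6,dy=+14->D
  (5,8):dx=-9,dy=+11->D; (5,9):dx=-2,dy=+17->D; (5,10):dx=-3,dy=-2->C; (6,7):dx=-1,dy=+8->D
  (6,8):dx=-4,dy=+5->D; (6,9):dx=+3,dy=+11->C; (6,10):dx=+2,dy=-8->D; (7,8):dx=-3,dy=-3->C
  (7,9):dx=+4,dy=+3->C; (7,10):dx=+3,dy=-16->D; (8,9):dx=+7,dy=+6->C; (8,10):dx=+6,dy=-13->D
  (9,10):dx=-1,dy=-19->C
Step 2: C = 15, D = 30, total pairs = 45.
Step 3: tau = (C - D)/(n(n-1)/2) = (15 - 30)/45 = -0.333333.
Step 4: Exact two-sided p-value (enumerate n! = 3628800 permutations of y under H0): p = 0.216373.
Step 5: alpha = 0.1. fail to reject H0.

tau_b = -0.3333 (C=15, D=30), p = 0.216373, fail to reject H0.


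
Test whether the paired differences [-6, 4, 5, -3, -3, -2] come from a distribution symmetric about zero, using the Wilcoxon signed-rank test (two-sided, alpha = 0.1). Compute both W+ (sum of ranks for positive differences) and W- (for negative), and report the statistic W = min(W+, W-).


Step 1: Drop any zero differences (none here) and take |d_i|.
|d| = [6, 4, 5, 3, 3, 2]
Step 2: Midrank |d_i| (ties get averaged ranks).
ranks: |6|->6, |4|->4, |5|->5, |3|->2.5, |3|->2.5, |2|->1
Step 3: Attach original signs; sum ranks with positive sign and with negative sign.
W+ = 4 + 5 = 9
W- = 6 + 2.5 + 2.5 + 1 = 12
(Check: W+ + W- = 21 should equal n(n+1)/2 = 21.)
Step 4: Test statistic W = min(W+, W-) = 9.
Step 5: Ties in |d|, so use the tie-corrected normal approximation.
        E[W] = n(n+1)/4 = 6*7/4 = 10.5.
        Tie groups: |d|=3 (t=2); sum(t^3 - t) = 6.
        Var[W] = n(n+1)(2n+1)/24 - sum(t^3-t)/48 = 546/24 - 6/48 = 22.625.
        z = (W - E[W]) / sqrt(Var[W]) = (9 - 10.5) / 4.7566 = -0.3154.
        Two-sided p = 2*Phi(z) = 0.752494.
Step 6: alpha = 0.1. fail to reject H0.

W+ = 9, W- = 12, W = min = 9, p = 0.752494, fail to reject H0.


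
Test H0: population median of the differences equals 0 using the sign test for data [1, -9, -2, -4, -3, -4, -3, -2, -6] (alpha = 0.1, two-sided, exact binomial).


Step 1: Discard zero differences. Original n = 9; n_eff = number of nonzero differences = 9.
Nonzero differences (with sign): +1, -9, -2, -4, -3, -4, -3, -2, -6
Step 2: Count signs: positive = 1, negative = 8.
Step 3: Under H0: P(positive) = 0.5, so the number of positives S ~ Bin(9, 0.5).
Step 4: Two-sided exact p-value = sum of Bin(9,0.5) probabilities at or below the observed probability = 0.039062.
Step 5: alpha = 0.1. reject H0.

n_eff = 9, pos = 1, neg = 8, p = 0.039062, reject H0.


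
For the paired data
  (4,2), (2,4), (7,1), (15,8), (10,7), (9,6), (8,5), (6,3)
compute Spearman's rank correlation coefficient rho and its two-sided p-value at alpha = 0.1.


Step 1: Rank x and y separately (midranks; no ties here).
rank(x): 4->2, 2->1, 7->4, 15->8, 10->7, 9->6, 8->5, 6->3
rank(y): 2->2, 4->4, 1->1, 8->8, 7->7, 6->6, 5->5, 3->3
Step 2: d_i = R_x(i) - R_y(i); compute d_i^2.
  (2-2)^2=0, (1-4)^2=9, (4-1)^2=9, (8-8)^2=0, (7-7)^2=0, (6-6)^2=0, (5-5)^2=0, (3-3)^2=0
sum(d^2) = 18.
Step 3: rho = 1 - 6*18 / (8*(8^2 - 1)) = 1 - 108/504 = 0.785714.
Step 4: Under H0, t = rho * sqrt((n-2)/(1-rho^2)) = 3.1113 ~ t(6).
Step 5: Two-sided p-value from the t-distribution with 6 df = 0.020815.
Step 6: alpha = 0.1. reject H0.

rho = 0.7857, p = 0.020815, reject H0 at alpha = 0.1.


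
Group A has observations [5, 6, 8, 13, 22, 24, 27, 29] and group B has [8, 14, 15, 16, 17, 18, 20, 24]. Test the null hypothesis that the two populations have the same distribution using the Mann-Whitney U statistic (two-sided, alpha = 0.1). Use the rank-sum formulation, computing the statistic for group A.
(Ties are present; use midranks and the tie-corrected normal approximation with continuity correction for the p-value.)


Step 1: Combine and sort all 16 observations; assign midranks.
sorted (value, group): (5,X), (6,X), (8,X), (8,Y), (13,X), (14,Y), (15,Y), (16,Y), (17,Y), (18,Y), (20,Y), (22,X), (24,X), (24,Y), (27,X), (29,X)
ranks: 5->1, 6->2, 8->3.5, 8->3.5, 13->5, 14->6, 15->7, 16->8, 17->9, 18->10, 20->11, 22->12, 24->13.5, 24->13.5, 27->15, 29->16
Step 2: Rank sum for X: R1 = 1 + 2 + 3.5 + 5 + 12 + 13.5 + 15 + 16 = 68.
Step 3: U_X = R1 - n1(n1+1)/2 = 68 - 8*9/2 = 68 - 36 = 32.
       U_Y = n1*n2 - U_X = 64 - 32 = 32.
Step 4: Ties are present, so use the tie-corrected normal approximation (with continuity correction) for the p-value.
Step 5: p-value = 1.000000; compare to alpha = 0.1. fail to reject H0.

U_X = 32, p = 1.000000, fail to reject H0 at alpha = 0.1.


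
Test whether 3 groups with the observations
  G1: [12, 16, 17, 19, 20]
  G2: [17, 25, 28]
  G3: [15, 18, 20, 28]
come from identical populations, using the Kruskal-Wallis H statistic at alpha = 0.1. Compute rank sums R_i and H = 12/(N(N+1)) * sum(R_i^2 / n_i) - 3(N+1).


Step 1: Combine all N = 12 observations and assign midranks.
sorted (value, group, rank): (12,G1,1), (15,G3,2), (16,G1,3), (17,G1,4.5), (17,G2,4.5), (18,G3,6), (19,G1,7), (20,G1,8.5), (20,G3,8.5), (25,G2,10), (28,G2,11.5), (28,G3,11.5)
Step 2: Sum ranks within each group.
R_1 = 24 (n_1 = 5)
R_2 = 26 (n_2 = 3)
R_3 = 28 (n_3 = 4)
Step 3: H = 12/(N(N+1)) * sum(R_i^2/n_i) - 3(N+1)
     = 12/(12*13) * (24^2/5 + 26^2/3 + 28^2/4) - 3*13
     = 0.076923 * 536.533 - 39
     = 2.271795.
Step 4: Ties present; correction factor C = 1 - 18/(12^3 - 12) = 0.989510. Corrected H = 2.271795 / 0.989510 = 2.295878.
Step 5: Under H0, H ~ chi^2(2); p-value = 0.317290.
Step 6: alpha = 0.1. fail to reject H0.

H = 2.2959, df = 2, p = 0.317290, fail to reject H0.


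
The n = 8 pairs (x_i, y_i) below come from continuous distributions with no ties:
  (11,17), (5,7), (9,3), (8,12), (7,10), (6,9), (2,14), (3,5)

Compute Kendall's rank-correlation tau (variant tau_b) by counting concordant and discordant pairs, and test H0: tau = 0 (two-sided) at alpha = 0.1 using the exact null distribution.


Step 1: Enumerate the 28 unordered pairs (i,j) with i<j and classify each by sign(x_j-x_i) * sign(y_j-y_i).
  (1,2):dx=-6,dy=-10->C; (1,3):dx=-2,dy=-14->C; (1,4):dx=-3,dy=-5->C; (1,5):dx=-4,dy=-7->C
  (1,6):dx=-5,dy=-8->C; (1,7):dx=-9,dy=-3->C; (1,8):dx=-8,dy=-12->C; (2,3):dx=+4,dy=-4->D
  (2,4):dx=+3,dy=+5->C; (2,5):dx=+2,dy=+3->C; (2,6):dx=+1,dy=+2->C; (2,7):dx=-3,dy=+7->D
  (2,8):dx=-2,dy=-2->C; (3,4):dx=-1,dy=+9->D; (3,5):dx=-2,dy=+7->D; (3,6):dx=-3,dy=+6->D
  (3,7):dx=-7,dy=+11->D; (3,8):dx=-6,dy=+2->D; (4,5):dx=-1,dy=-2->C; (4,6):dx=-2,dy=-3->C
  (4,7):dx=-6,dy=+2->D; (4,8):dx=-5,dy=-7->C; (5,6):dx=-1,dy=-1->C; (5,7):dx=-5,dy=+4->D
  (5,8):dx=-4,dy=-5->C; (6,7):dx=-4,dy=+5->D; (6,8):dx=-3,dy=-4->C; (7,8):dx=+1,dy=-9->D
Step 2: C = 17, D = 11, total pairs = 28.
Step 3: tau = (C - D)/(n(n-1)/2) = (17 - 11)/28 = 0.214286.
Step 4: Exact two-sided p-value (enumerate n! = 40320 permutations of y under H0): p = 0.548413.
Step 5: alpha = 0.1. fail to reject H0.

tau_b = 0.2143 (C=17, D=11), p = 0.548413, fail to reject H0.


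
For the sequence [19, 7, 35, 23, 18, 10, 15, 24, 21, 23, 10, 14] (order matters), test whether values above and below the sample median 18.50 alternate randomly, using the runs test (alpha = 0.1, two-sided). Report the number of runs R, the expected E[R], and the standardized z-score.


Step 1: Compute median = 18.50; label A = above, B = below.
Labels in order: ABAABBBAAABB  (n_A = 6, n_B = 6)
Step 2: Count runs R = 6.
Step 3: Under H0 (random ordering), E[R] = 2*n_A*n_B/(n_A+n_B) + 1 = 2*6*6/12 + 1 = 7.0000.
        Var[R] = 2*n_A*n_B*(2*n_A*n_B - n_A - n_B) / ((n_A+n_B)^2 * (n_A+n_B-1)) = 4320/1584 = 2.7273.
        SD[R] = 1.6514.
Step 4: Continuity-corrected z = (R + 0.5 - E[R]) / SD[R] = (6 + 0.5 - 7.0000) / 1.6514 = -0.3028.
Step 5: Two-sided p-value via normal approximation = 2*(1 - Phi(|z|)) = 0.762069.
Step 6: alpha = 0.1. fail to reject H0.

R = 6, z = -0.3028, p = 0.762069, fail to reject H0.


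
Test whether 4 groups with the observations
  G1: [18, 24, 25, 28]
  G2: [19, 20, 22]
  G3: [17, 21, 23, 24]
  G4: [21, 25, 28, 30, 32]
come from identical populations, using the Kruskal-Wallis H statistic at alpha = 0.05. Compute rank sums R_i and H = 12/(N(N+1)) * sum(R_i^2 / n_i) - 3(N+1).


Step 1: Combine all N = 16 observations and assign midranks.
sorted (value, group, rank): (17,G3,1), (18,G1,2), (19,G2,3), (20,G2,4), (21,G3,5.5), (21,G4,5.5), (22,G2,7), (23,G3,8), (24,G1,9.5), (24,G3,9.5), (25,G1,11.5), (25,G4,11.5), (28,G1,13.5), (28,G4,13.5), (30,G4,15), (32,G4,16)
Step 2: Sum ranks within each group.
R_1 = 36.5 (n_1 = 4)
R_2 = 14 (n_2 = 3)
R_3 = 24 (n_3 = 4)
R_4 = 61.5 (n_4 = 5)
Step 3: H = 12/(N(N+1)) * sum(R_i^2/n_i) - 3(N+1)
     = 12/(16*17) * (36.5^2/4 + 14^2/3 + 24^2/4 + 61.5^2/5) - 3*17
     = 0.044118 * 1298.85 - 51
     = 6.302022.
Step 4: Ties present; correction factor C = 1 - 24/(16^3 - 16) = 0.994118. Corrected H = 6.302022 / 0.994118 = 6.339312.
Step 5: Under H0, H ~ chi^2(3); p-value = 0.096220.
Step 6: alpha = 0.05. fail to reject H0.

H = 6.3393, df = 3, p = 0.096220, fail to reject H0.


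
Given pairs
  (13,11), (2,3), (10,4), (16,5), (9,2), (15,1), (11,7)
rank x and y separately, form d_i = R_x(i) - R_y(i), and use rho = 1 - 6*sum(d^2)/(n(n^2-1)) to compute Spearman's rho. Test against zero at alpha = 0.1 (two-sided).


Step 1: Rank x and y separately (midranks; no ties here).
rank(x): 13->5, 2->1, 10->3, 16->7, 9->2, 15->6, 11->4
rank(y): 11->7, 3->3, 4->4, 5->5, 2->2, 1->1, 7->6
Step 2: d_i = R_x(i) - R_y(i); compute d_i^2.
  (5-7)^2=4, (1-3)^2=4, (3-4)^2=1, (7-5)^2=4, (2-2)^2=0, (6-1)^2=25, (4-6)^2=4
sum(d^2) = 42.
Step 3: rho = 1 - 6*42 / (7*(7^2 - 1)) = 1 - 252/336 = 0.250000.
Step 4: Under H0, t = rho * sqrt((n-2)/(1-rho^2)) = 0.5774 ~ t(5).
Step 5: Two-sided p-value from the t-distribution with 5 df = 0.588724.
Step 6: alpha = 0.1. fail to reject H0.

rho = 0.2500, p = 0.588724, fail to reject H0 at alpha = 0.1.


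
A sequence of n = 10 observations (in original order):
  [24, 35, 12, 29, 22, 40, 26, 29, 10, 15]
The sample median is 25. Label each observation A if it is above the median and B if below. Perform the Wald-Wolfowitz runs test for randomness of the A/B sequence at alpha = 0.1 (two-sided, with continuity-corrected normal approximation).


Step 1: Compute median = 25; label A = above, B = below.
Labels in order: BABABAAABB  (n_A = 5, n_B = 5)
Step 2: Count runs R = 7.
Step 3: Under H0 (random ordering), E[R] = 2*n_A*n_B/(n_A+n_B) + 1 = 2*5*5/10 + 1 = 6.0000.
        Var[R] = 2*n_A*n_B*(2*n_A*n_B - n_A - n_B) / ((n_A+n_B)^2 * (n_A+n_B-1)) = 2000/900 = 2.2222.
        SD[R] = 1.4907.
Step 4: Continuity-corrected z = (R - 0.5 - E[R]) / SD[R] = (7 - 0.5 - 6.0000) / 1.4907 = 0.3354.
Step 5: Two-sided p-value via normal approximation = 2*(1 - Phi(|z|)) = 0.737316.
Step 6: alpha = 0.1. fail to reject H0.

R = 7, z = 0.3354, p = 0.737316, fail to reject H0.


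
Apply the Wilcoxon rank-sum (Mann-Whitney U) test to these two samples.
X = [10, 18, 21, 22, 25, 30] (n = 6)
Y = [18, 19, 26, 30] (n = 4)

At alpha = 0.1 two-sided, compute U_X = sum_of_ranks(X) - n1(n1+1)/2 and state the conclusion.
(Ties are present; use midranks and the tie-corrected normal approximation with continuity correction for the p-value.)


Step 1: Combine and sort all 10 observations; assign midranks.
sorted (value, group): (10,X), (18,X), (18,Y), (19,Y), (21,X), (22,X), (25,X), (26,Y), (30,X), (30,Y)
ranks: 10->1, 18->2.5, 18->2.5, 19->4, 21->5, 22->6, 25->7, 26->8, 30->9.5, 30->9.5
Step 2: Rank sum for X: R1 = 1 + 2.5 + 5 + 6 + 7 + 9.5 = 31.
Step 3: U_X = R1 - n1(n1+1)/2 = 31 - 6*7/2 = 31 - 21 = 10.
       U_Y = n1*n2 - U_X = 24 - 10 = 14.
Step 4: Ties are present, so use the tie-corrected normal approximation (with continuity correction) for the p-value.
Step 5: p-value = 0.747637; compare to alpha = 0.1. fail to reject H0.

U_X = 10, p = 0.747637, fail to reject H0 at alpha = 0.1.


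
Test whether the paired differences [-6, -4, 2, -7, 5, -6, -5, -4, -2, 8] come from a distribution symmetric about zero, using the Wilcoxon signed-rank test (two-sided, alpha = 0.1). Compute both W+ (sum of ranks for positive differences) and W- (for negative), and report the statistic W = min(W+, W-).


Step 1: Drop any zero differences (none here) and take |d_i|.
|d| = [6, 4, 2, 7, 5, 6, 5, 4, 2, 8]
Step 2: Midrank |d_i| (ties get averaged ranks).
ranks: |6|->7.5, |4|->3.5, |2|->1.5, |7|->9, |5|->5.5, |6|->7.5, |5|->5.5, |4|->3.5, |2|->1.5, |8|->10
Step 3: Attach original signs; sum ranks with positive sign and with negative sign.
W+ = 1.5 + 5.5 + 10 = 17
W- = 7.5 + 3.5 + 9 + 7.5 + 5.5 + 3.5 + 1.5 = 38
(Check: W+ + W- = 55 should equal n(n+1)/2 = 55.)
Step 4: Test statistic W = min(W+, W-) = 17.
Step 5: Ties in |d|, so use the tie-corrected normal approximation.
        E[W] = n(n+1)/4 = 10*11/4 = 27.5.
        Tie groups: |d|=2 (t=2), |d|=4 (t=2), |d|=5 (t=2), |d|=6 (t=2); sum(t^3 - t) = 24.
        Var[W] = n(n+1)(2n+1)/24 - sum(t^3-t)/48 = 2310/24 - 24/48 = 95.75.
        z = (W - E[W]) / sqrt(Var[W]) = (17 - 27.5) / 9.7852 = -1.0730.
        Two-sided p = 2*Phi(z) = 0.283249.
Step 6: alpha = 0.1. fail to reject H0.

W+ = 17, W- = 38, W = min = 17, p = 0.283249, fail to reject H0.


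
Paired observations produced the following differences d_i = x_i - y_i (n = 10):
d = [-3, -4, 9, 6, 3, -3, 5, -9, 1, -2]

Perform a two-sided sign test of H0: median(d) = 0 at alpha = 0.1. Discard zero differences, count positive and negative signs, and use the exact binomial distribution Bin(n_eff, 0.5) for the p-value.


Step 1: Discard zero differences. Original n = 10; n_eff = number of nonzero differences = 10.
Nonzero differences (with sign): -3, -4, +9, +6, +3, -3, +5, -9, +1, -2
Step 2: Count signs: positive = 5, negative = 5.
Step 3: Under H0: P(positive) = 0.5, so the number of positives S ~ Bin(10, 0.5).
Step 4: Two-sided exact p-value = sum of Bin(10,0.5) probabilities at or below the observed probability = 1.000000.
Step 5: alpha = 0.1. fail to reject H0.

n_eff = 10, pos = 5, neg = 5, p = 1.000000, fail to reject H0.


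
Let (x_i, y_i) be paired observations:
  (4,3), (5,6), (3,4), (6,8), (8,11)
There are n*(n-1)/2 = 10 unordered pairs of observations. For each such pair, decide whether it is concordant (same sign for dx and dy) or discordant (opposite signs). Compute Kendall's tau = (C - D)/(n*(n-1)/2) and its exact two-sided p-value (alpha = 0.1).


Step 1: Enumerate the 10 unordered pairs (i,j) with i<j and classify each by sign(x_j-x_i) * sign(y_j-y_i).
  (1,2):dx=+1,dy=+3->C; (1,3):dx=-1,dy=+1->D; (1,4):dx=+2,dy=+5->C; (1,5):dx=+4,dy=+8->C
  (2,3):dx=-2,dy=-2->C; (2,4):dx=+1,dy=+2->C; (2,5):dx=+3,dy=+5->C; (3,4):dx=+3,dy=+4->C
  (3,5):dx=+5,dy=+7->C; (4,5):dx=+2,dy=+3->C
Step 2: C = 9, D = 1, total pairs = 10.
Step 3: tau = (C - D)/(n(n-1)/2) = (9 - 1)/10 = 0.800000.
Step 4: Exact two-sided p-value (enumerate n! = 120 permutations of y under H0): p = 0.083333.
Step 5: alpha = 0.1. reject H0.

tau_b = 0.8000 (C=9, D=1), p = 0.083333, reject H0.


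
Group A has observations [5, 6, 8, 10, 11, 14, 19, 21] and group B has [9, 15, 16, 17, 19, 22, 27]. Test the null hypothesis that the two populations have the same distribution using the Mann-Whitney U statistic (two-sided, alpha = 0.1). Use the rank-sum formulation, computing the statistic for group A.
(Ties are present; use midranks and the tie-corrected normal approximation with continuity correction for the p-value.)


Step 1: Combine and sort all 15 observations; assign midranks.
sorted (value, group): (5,X), (6,X), (8,X), (9,Y), (10,X), (11,X), (14,X), (15,Y), (16,Y), (17,Y), (19,X), (19,Y), (21,X), (22,Y), (27,Y)
ranks: 5->1, 6->2, 8->3, 9->4, 10->5, 11->6, 14->7, 15->8, 16->9, 17->10, 19->11.5, 19->11.5, 21->13, 22->14, 27->15
Step 2: Rank sum for X: R1 = 1 + 2 + 3 + 5 + 6 + 7 + 11.5 + 13 = 48.5.
Step 3: U_X = R1 - n1(n1+1)/2 = 48.5 - 8*9/2 = 48.5 - 36 = 12.5.
       U_Y = n1*n2 - U_X = 56 - 12.5 = 43.5.
Step 4: Ties are present, so use the tie-corrected normal approximation (with continuity correction) for the p-value.
Step 5: p-value = 0.082305; compare to alpha = 0.1. reject H0.

U_X = 12.5, p = 0.082305, reject H0 at alpha = 0.1.


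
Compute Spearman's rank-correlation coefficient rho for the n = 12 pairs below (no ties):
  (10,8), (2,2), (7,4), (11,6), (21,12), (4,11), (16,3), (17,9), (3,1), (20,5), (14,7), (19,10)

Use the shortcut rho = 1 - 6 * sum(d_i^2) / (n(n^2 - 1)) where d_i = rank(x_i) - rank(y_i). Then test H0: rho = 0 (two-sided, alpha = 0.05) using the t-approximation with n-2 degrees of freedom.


Step 1: Rank x and y separately (midranks; no ties here).
rank(x): 10->5, 2->1, 7->4, 11->6, 21->12, 4->3, 16->8, 17->9, 3->2, 20->11, 14->7, 19->10
rank(y): 8->8, 2->2, 4->4, 6->6, 12->12, 11->11, 3->3, 9->9, 1->1, 5->5, 7->7, 10->10
Step 2: d_i = R_x(i) - R_y(i); compute d_i^2.
  (5-8)^2=9, (1-2)^2=1, (4-4)^2=0, (6-6)^2=0, (12-12)^2=0, (3-11)^2=64, (8-3)^2=25, (9-9)^2=0, (2-1)^2=1, (11-5)^2=36, (7-7)^2=0, (10-10)^2=0
sum(d^2) = 136.
Step 3: rho = 1 - 6*136 / (12*(12^2 - 1)) = 1 - 816/1716 = 0.524476.
Step 4: Under H0, t = rho * sqrt((n-2)/(1-rho^2)) = 1.9480 ~ t(10).
Step 5: Two-sided p-value from the t-distribution with 10 df = 0.080019.
Step 6: alpha = 0.05. fail to reject H0.

rho = 0.5245, p = 0.080019, fail to reject H0 at alpha = 0.05.


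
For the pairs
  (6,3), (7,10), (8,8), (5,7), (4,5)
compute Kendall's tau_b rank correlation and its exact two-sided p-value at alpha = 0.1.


Step 1: Enumerate the 10 unordered pairs (i,j) with i<j and classify each by sign(x_j-x_i) * sign(y_j-y_i).
  (1,2):dx=+1,dy=+7->C; (1,3):dx=+2,dy=+5->C; (1,4):dx=-1,dy=+4->D; (1,5):dx=-2,dy=+2->D
  (2,3):dx=+1,dy=-2->D; (2,4):dx=-2,dy=-3->C; (2,5):dx=-3,dy=-5->C; (3,4):dx=-3,dy=-1->C
  (3,5):dx=-4,dy=-3->C; (4,5):dx=-1,dy=-2->C
Step 2: C = 7, D = 3, total pairs = 10.
Step 3: tau = (C - D)/(n(n-1)/2) = (7 - 3)/10 = 0.400000.
Step 4: Exact two-sided p-value (enumerate n! = 120 permutations of y under H0): p = 0.483333.
Step 5: alpha = 0.1. fail to reject H0.

tau_b = 0.4000 (C=7, D=3), p = 0.483333, fail to reject H0.


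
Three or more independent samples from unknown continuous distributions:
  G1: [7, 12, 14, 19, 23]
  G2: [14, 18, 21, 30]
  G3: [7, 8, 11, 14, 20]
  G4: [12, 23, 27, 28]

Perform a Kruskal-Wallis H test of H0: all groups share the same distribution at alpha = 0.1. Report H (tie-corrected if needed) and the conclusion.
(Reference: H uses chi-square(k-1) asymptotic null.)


Step 1: Combine all N = 18 observations and assign midranks.
sorted (value, group, rank): (7,G1,1.5), (7,G3,1.5), (8,G3,3), (11,G3,4), (12,G1,5.5), (12,G4,5.5), (14,G1,8), (14,G2,8), (14,G3,8), (18,G2,10), (19,G1,11), (20,G3,12), (21,G2,13), (23,G1,14.5), (23,G4,14.5), (27,G4,16), (28,G4,17), (30,G2,18)
Step 2: Sum ranks within each group.
R_1 = 40.5 (n_1 = 5)
R_2 = 49 (n_2 = 4)
R_3 = 28.5 (n_3 = 5)
R_4 = 53 (n_4 = 4)
Step 3: H = 12/(N(N+1)) * sum(R_i^2/n_i) - 3(N+1)
     = 12/(18*19) * (40.5^2/5 + 49^2/4 + 28.5^2/5 + 53^2/4) - 3*19
     = 0.035088 * 1793 - 57
     = 5.912281.
Step 4: Ties present; correction factor C = 1 - 42/(18^3 - 18) = 0.992776. Corrected H = 5.912281 / 0.992776 = 5.955301.
Step 5: Under H0, H ~ chi^2(3); p-value = 0.113805.
Step 6: alpha = 0.1. fail to reject H0.

H = 5.9553, df = 3, p = 0.113805, fail to reject H0.


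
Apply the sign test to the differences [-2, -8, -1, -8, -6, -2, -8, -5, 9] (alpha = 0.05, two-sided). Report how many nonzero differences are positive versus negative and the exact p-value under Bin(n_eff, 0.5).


Step 1: Discard zero differences. Original n = 9; n_eff = number of nonzero differences = 9.
Nonzero differences (with sign): -2, -8, -1, -8, -6, -2, -8, -5, +9
Step 2: Count signs: positive = 1, negative = 8.
Step 3: Under H0: P(positive) = 0.5, so the number of positives S ~ Bin(9, 0.5).
Step 4: Two-sided exact p-value = sum of Bin(9,0.5) probabilities at or below the observed probability = 0.039062.
Step 5: alpha = 0.05. reject H0.

n_eff = 9, pos = 1, neg = 8, p = 0.039062, reject H0.


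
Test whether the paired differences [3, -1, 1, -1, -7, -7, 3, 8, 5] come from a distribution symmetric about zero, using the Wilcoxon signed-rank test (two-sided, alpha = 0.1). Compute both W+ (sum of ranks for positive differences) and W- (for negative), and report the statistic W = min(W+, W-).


Step 1: Drop any zero differences (none here) and take |d_i|.
|d| = [3, 1, 1, 1, 7, 7, 3, 8, 5]
Step 2: Midrank |d_i| (ties get averaged ranks).
ranks: |3|->4.5, |1|->2, |1|->2, |1|->2, |7|->7.5, |7|->7.5, |3|->4.5, |8|->9, |5|->6
Step 3: Attach original signs; sum ranks with positive sign and with negative sign.
W+ = 4.5 + 2 + 4.5 + 9 + 6 = 26
W- = 2 + 2 + 7.5 + 7.5 = 19
(Check: W+ + W- = 45 should equal n(n+1)/2 = 45.)
Step 4: Test statistic W = min(W+, W-) = 19.
Step 5: Ties in |d|, so use the tie-corrected normal approximation.
        E[W] = n(n+1)/4 = 9*10/4 = 22.5.
        Tie groups: |d|=1 (t=3), |d|=3 (t=2), |d|=7 (t=2); sum(t^3 - t) = 36.
        Var[W] = n(n+1)(2n+1)/24 - sum(t^3-t)/48 = 1710/24 - 36/48 = 70.5.
        z = (W - E[W]) / sqrt(Var[W]) = (19 - 22.5) / 8.3964 = -0.4168.
        Two-sided p = 2*Phi(z) = 0.676793.
Step 6: alpha = 0.1. fail to reject H0.

W+ = 26, W- = 19, W = min = 19, p = 0.676793, fail to reject H0.
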